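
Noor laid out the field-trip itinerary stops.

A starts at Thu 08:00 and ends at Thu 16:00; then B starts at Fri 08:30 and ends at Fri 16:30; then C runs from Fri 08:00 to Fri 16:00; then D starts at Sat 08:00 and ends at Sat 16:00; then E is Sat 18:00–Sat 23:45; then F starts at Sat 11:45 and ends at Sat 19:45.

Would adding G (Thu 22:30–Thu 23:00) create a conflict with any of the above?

A: ends Thu 16:00 at or before G starts Thu 22:30 → clear.
C: starts Fri 08:00 at or after G ends Thu 23:00 → clear.
B: starts Fri 08:30 at or after G ends Thu 23:00 → clear.
D: starts Sat 08:00 at or after G ends Thu 23:00 → clear.
F: starts Sat 11:45 at or after G ends Thu 23:00 → clear.
E: starts Sat 18:00 at or after G ends Thu 23:00 → clear.

No — it doesn't clash with anything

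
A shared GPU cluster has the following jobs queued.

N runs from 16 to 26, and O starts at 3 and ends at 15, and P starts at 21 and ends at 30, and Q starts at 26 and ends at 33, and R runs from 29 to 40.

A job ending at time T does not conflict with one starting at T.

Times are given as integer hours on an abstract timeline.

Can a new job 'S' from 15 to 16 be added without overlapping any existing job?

O: ends 15 at or before S starts 15 → clear.
N: starts 16 at or after S ends 16 → clear.
P: starts 21 at or after S ends 16 → clear.
Q: starts 26 at or after S ends 16 → clear.
R: starts 29 at or after S ends 16 → clear.

Yes — the slot is free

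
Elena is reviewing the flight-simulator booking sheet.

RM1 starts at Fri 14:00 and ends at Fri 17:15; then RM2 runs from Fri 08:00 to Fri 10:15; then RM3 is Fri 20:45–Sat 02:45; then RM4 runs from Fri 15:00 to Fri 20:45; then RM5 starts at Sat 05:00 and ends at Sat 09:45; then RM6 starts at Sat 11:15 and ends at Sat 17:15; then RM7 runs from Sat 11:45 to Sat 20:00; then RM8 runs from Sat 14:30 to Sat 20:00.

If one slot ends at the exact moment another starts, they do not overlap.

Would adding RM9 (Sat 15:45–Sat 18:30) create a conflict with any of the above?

Yes — it overlaps RM6, RM7, RM8

RM2: ends Fri 10:15 at or before RM9 starts Sat 15:45 → clear.
RM1: ends Fri 17:15 at or before RM9 starts Sat 15:45 → clear.
RM4: ends Fri 20:45 at or before RM9 starts Sat 15:45 → clear.
RM3: ends Sat 02:45 at or before RM9 starts Sat 15:45 → clear.
RM5: ends Sat 09:45 at or before RM9 starts Sat 15:45 → clear.
RM6: starts Sat 11:15 before RM9 ends Sat 18:30, and ends Sat 17:15 after RM9 starts Sat 15:45 → overlap.
RM7: starts Sat 11:45 before RM9 ends Sat 18:30, and ends Sat 20:00 after RM9 starts Sat 15:45 → overlap.
RM8: starts Sat 14:30 before RM9 ends Sat 18:30, and ends Sat 20:00 after RM9 starts Sat 15:45 → overlap.
RM9 overlaps RM6, RM7, RM8.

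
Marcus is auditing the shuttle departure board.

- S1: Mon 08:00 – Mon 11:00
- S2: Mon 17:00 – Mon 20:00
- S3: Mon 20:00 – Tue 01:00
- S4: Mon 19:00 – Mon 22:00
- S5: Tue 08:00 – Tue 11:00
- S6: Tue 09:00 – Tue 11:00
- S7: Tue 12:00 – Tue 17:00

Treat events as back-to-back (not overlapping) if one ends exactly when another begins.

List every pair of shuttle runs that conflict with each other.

Check each pair: they overlap iff neither finishes before the other starts.
Sorted by start: S1, S2, S4, S3, S5, S6, S7.
S2 starts after S1 ends; S1 is clear from here.
S4 starts before S2 ends → S2 and S4 overlap.
S3 starts exactly when S2 ends (back-to-back, no overlap); S2 is clear from here.
S3 starts before S4 ends → S4 and S3 overlap.
S5 starts after S4 ends; S4 is clear from here.
S5 starts after S3 ends; S3 is clear from here.
S6 starts before S5 ends → S5 and S6 overlap.
S7 starts after S5 ends.
S7 starts after S6 ends.

S2 & S4, S3 & S4, S5 & S6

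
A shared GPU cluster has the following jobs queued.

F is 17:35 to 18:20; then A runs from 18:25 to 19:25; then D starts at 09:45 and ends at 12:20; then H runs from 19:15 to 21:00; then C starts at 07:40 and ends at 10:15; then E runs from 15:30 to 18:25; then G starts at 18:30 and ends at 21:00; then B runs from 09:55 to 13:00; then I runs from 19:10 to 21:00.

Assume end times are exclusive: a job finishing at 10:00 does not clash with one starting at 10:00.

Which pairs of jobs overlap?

A & G, A & H, A & I, B & C, B & D, C & D, E & F, G & H, G & I, H & I

Two intervals overlap when each starts before the other ends.
Sorted by start: C, D, B, E, F, A, G, I, H.
D starts before C ends → C and D overlap.
B starts before C ends → C and B overlap.
E starts after C ends; C is clear from here.
B starts before D ends → D and B overlap.
E starts after D ends; D is clear from here.
E starts after B ends; B is clear from here.
F starts before E ends → E and F overlap.
A starts exactly when E ends (back-to-back, no overlap); E is clear from here.
A starts after F ends; F is clear from here.
G starts before A ends → A and G overlap.
I starts before A ends → A and I overlap.
H starts before A ends → A and H overlap.
I starts before G ends → G and I overlap.
H starts before G ends → G and H overlap.
H starts before I ends → I and H overlap.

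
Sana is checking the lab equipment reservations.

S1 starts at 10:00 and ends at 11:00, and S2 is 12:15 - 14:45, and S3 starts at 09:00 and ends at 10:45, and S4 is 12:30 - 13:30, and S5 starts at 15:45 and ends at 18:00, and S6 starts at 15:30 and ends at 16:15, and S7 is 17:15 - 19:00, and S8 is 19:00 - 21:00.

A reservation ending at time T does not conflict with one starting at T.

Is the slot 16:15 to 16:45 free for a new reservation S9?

S3: ends 10:45 at or before S9 starts 16:15 → clear.
S1: ends 11:00 at or before S9 starts 16:15 → clear.
S2: ends 14:45 at or before S9 starts 16:15 → clear.
S4: ends 13:30 at or before S9 starts 16:15 → clear.
S6: ends 16:15 at or before S9 starts 16:15 → clear.
S5: starts 15:45 before S9 ends 16:45, and ends 18:00 after S9 starts 16:15 → overlap.
S7: starts 17:15 at or after S9 ends 16:45 → clear.
S8: starts 19:00 at or after S9 ends 16:45 → clear.
S9 overlaps S5.

No — it overlaps S5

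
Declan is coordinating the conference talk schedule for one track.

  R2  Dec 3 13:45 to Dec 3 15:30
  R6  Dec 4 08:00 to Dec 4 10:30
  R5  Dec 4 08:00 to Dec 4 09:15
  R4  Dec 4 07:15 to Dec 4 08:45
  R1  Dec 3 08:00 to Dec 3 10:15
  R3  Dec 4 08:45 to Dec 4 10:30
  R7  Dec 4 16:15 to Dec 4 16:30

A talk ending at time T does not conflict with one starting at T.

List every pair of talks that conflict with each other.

Sorted by start: R1, R2, R4, R5, R6, R3, R7.
R2 starts after R1 ends — done with R1.
R4 starts after R2 ends — done with R2.
R5 starts before R4 ends → R4 and R5 overlap.
R6 starts before R4 ends → R4 and R6 overlap.
R3 starts exactly when R4 ends (back-to-back, no overlap) — done with R4.
R6 starts before R5 ends → R5 and R6 overlap.
R3 starts before R5 ends → R5 and R3 overlap.
R7 starts after R5 ends.
R3 starts before R6 ends → R6 and R3 overlap.
R7 starts after R6 ends.
R7 starts after R3 ends.

R3 & R5, R3 & R6, R4 & R5, R4 & R6, R5 & R6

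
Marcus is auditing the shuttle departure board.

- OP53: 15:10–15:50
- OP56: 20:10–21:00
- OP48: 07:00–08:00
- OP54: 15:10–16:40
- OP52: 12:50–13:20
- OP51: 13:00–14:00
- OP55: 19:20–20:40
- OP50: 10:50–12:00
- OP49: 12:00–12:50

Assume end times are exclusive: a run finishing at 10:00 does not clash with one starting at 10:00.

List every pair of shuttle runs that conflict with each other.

Check each pair: they overlap iff neither finishes before the other starts.
Sorted by start: OP48, OP50, OP49, OP52, OP51, OP53, OP54, OP55, OP56.
OP50 starts after OP48 ends; OP48 is clear from here.
OP49 starts exactly when OP50 ends (back-to-back, no overlap); OP50 is clear from here.
OP52 starts exactly when OP49 ends (back-to-back, no overlap); OP49 is clear from here.
OP51 starts before OP52 ends → OP52 and OP51 overlap.
OP53 starts after OP52 ends; OP52 is clear from here.
OP53 starts after OP51 ends; OP51 is clear from here.
OP54 starts before OP53 ends → OP53 and OP54 overlap.
OP55 starts after OP53 ends; OP53 is clear from here.
OP55 starts after OP54 ends; OP54 is clear from here.
OP56 starts before OP55 ends → OP55 and OP56 overlap.

OP51 & OP52, OP53 & OP54, OP55 & OP56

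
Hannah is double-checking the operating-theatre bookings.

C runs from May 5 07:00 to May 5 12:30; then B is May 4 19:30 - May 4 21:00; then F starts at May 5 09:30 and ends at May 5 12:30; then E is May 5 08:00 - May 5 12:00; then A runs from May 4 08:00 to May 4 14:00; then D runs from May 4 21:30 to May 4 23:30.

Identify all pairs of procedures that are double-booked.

Sorted by start: A, B, D, C, E, F.
B starts after A ends — done with A.
D starts after B ends — done with B.
C starts after D ends — done with D.
E starts before C ends → C and E overlap.
F starts before C ends → C and F overlap.
F starts before E ends → E and F overlap.

C & E, C & F, E & F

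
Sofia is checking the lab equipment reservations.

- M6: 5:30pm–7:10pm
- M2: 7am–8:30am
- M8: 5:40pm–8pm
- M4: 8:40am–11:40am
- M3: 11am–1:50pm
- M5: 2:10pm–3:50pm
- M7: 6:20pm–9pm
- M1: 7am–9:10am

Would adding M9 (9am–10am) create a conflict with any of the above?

M1: starts 7am before M9 ends 10am, and ends 9:10am after M9 starts 9am → overlap.
M2: ends 8:30am at or before M9 starts 9am → clear.
M4: starts 8:40am before M9 ends 10am, and ends 11:40am after M9 starts 9am → overlap.
M3: starts 11am at or after M9 ends 10am → clear.
M5: starts 2:10pm at or after M9 ends 10am → clear.
M6: starts 5:30pm at or after M9 ends 10am → clear.
M8: starts 5:40pm at or after M9 ends 10am → clear.
M7: starts 6:20pm at or after M9 ends 10am → clear.
M9 overlaps M1, M4.

Yes — it overlaps M1, M4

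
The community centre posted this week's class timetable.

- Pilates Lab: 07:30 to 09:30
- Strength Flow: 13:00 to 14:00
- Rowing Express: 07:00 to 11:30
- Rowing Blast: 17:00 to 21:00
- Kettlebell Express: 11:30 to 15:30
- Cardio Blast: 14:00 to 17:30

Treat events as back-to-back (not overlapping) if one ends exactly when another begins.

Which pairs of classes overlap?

Check each pair: they overlap iff neither finishes before the other starts.
Sorted by start: Rowing Express, Pilates Lab, Kettlebell Express, Strength Flow, Cardio Blast, Rowing Blast.
Pilates Lab starts before Rowing Express ends → Rowing Express and Pilates Lab overlap.
Kettlebell Express starts exactly when Rowing Express ends (back-to-back, no overlap) — done with Rowing Express.
Kettlebell Express starts after Pilates Lab ends — done with Pilates Lab.
Strength Flow starts before Kettlebell Express ends → Kettlebell Express and Strength Flow overlap.
Cardio Blast starts before Kettlebell Express ends → Kettlebell Express and Cardio Blast overlap.
Rowing Blast starts after Kettlebell Express ends.
Cardio Blast starts exactly when Strength Flow ends (back-to-back, no overlap) — done with Strength Flow.
Rowing Blast starts before Cardio Blast ends → Cardio Blast and Rowing Blast overlap.

Cardio Blast & Kettlebell Express, Cardio Blast & Rowing Blast, Kettlebell Express & Strength Flow, Pilates Lab & Rowing Express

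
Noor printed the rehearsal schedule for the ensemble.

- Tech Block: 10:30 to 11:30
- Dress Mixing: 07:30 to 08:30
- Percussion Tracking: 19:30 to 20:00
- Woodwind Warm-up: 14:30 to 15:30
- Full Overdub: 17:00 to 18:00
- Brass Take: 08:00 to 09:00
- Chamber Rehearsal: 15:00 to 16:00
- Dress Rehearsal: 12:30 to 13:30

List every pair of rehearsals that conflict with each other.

Sorted by start: Dress Mixing, Brass Take, Tech Block, Dress Rehearsal, Woodwind Warm-up, Chamber Rehearsal, Full Overdub, Percussion Tracking.
Brass Take starts before Dress Mixing ends → Dress Mixing and Brass Take overlap.
Tech Block starts after Dress Mixing ends, so Dress Mixing has no further overlaps.
Tech Block starts after Brass Take ends, so Brass Take has no further overlaps.
Dress Rehearsal starts after Tech Block ends, so Tech Block has no further overlaps.
Woodwind Warm-up starts after Dress Rehearsal ends, so Dress Rehearsal has no further overlaps.
Chamber Rehearsal starts before Woodwind Warm-up ends → Woodwind Warm-up and Chamber Rehearsal overlap.
Full Overdub starts after Woodwind Warm-up ends, so Woodwind Warm-up has no further overlaps.
Full Overdub starts after Chamber Rehearsal ends, so Chamber Rehearsal has no further overlaps.
Percussion Tracking starts after Full Overdub ends.

Brass Take & Dress Mixing, Chamber Rehearsal & Woodwind Warm-up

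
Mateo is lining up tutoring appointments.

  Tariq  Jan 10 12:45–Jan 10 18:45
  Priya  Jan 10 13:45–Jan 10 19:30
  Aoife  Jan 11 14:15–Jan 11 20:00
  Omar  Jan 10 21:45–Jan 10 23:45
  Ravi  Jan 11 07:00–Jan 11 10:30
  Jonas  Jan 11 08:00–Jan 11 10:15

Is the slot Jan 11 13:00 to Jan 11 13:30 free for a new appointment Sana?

Yes — the slot is free

Tariq: ends Jan 10 18:45 at or before Sana starts Jan 11 13:00 → clear.
Priya: ends Jan 10 19:30 at or before Sana starts Jan 11 13:00 → clear.
Omar: ends Jan 10 23:45 at or before Sana starts Jan 11 13:00 → clear.
Ravi: ends Jan 11 10:30 at or before Sana starts Jan 11 13:00 → clear.
Jonas: ends Jan 11 10:15 at or before Sana starts Jan 11 13:00 → clear.
Aoife: starts Jan 11 14:15 at or after Sana ends Jan 11 13:30 → clear.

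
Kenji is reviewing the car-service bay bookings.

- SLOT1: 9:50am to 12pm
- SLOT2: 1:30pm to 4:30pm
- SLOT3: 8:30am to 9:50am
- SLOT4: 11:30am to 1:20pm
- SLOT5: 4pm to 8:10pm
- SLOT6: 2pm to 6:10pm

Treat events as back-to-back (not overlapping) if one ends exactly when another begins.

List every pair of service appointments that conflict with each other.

SLOT1 & SLOT4, SLOT2 & SLOT5, SLOT2 & SLOT6, SLOT5 & SLOT6

Sorted by start: SLOT3, SLOT1, SLOT4, SLOT2, SLOT6, SLOT5.
SLOT1 starts exactly when SLOT3 ends (back-to-back, no overlap) — done with SLOT3.
SLOT4 starts before SLOT1 ends → SLOT1 and SLOT4 overlap.
SLOT2 starts after SLOT1 ends — done with SLOT1.
SLOT2 starts after SLOT4 ends — done with SLOT4.
SLOT6 starts before SLOT2 ends → SLOT2 and SLOT6 overlap.
SLOT5 starts before SLOT2 ends → SLOT2 and SLOT5 overlap.
SLOT5 starts before SLOT6 ends → SLOT6 and SLOT5 overlap.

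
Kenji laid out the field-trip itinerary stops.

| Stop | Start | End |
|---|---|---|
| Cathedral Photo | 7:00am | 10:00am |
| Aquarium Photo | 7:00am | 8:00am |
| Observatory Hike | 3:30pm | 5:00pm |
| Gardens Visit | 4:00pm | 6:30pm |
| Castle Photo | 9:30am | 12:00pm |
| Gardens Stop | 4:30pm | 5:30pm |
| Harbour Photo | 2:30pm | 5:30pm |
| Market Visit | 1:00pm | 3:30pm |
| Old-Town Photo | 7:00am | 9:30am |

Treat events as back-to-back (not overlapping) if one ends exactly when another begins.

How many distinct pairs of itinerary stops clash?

Sorted by start: Aquarium Photo, Old-Town Photo, Cathedral Photo, Castle Photo, Market Visit, Harbour Photo, Observatory Hike, Gardens Visit, Gardens Stop.
Old-Town Photo starts before Aquarium Photo ends → Aquarium Photo and Old-Town Photo overlap.
Cathedral Photo starts before Aquarium Photo ends → Aquarium Photo and Cathedral Photo overlap.
Castle Photo starts after Aquarium Photo ends, so Aquarium Photo has no further overlaps.
Cathedral Photo starts before Old-Town Photo ends → Old-Town Photo and Cathedral Photo overlap.
Castle Photo starts exactly when Old-Town Photo ends (back-to-back, no overlap), so Old-Town Photo has no further overlaps.
Castle Photo starts before Cathedral Photo ends → Cathedral Photo and Castle Photo overlap.
Market Visit starts after Cathedral Photo ends, so Cathedral Photo has no further overlaps.
Market Visit starts after Castle Photo ends, so Castle Photo has no further overlaps.
Harbour Photo starts before Market Visit ends → Market Visit and Harbour Photo overlap.
Observatory Hike starts exactly when Market Visit ends (back-to-back, no overlap), so Market Visit has no further overlaps.
Observatory Hike starts before Harbour Photo ends → Harbour Photo and Observatory Hike overlap.
Gardens Visit starts before Harbour Photo ends → Harbour Photo and Gardens Visit overlap.
Gardens Stop starts before Harbour Photo ends → Harbour Photo and Gardens Stop overlap.
Gardens Visit starts before Observatory Hike ends → Observatory Hike and Gardens Visit overlap.
Gardens Stop starts before Observatory Hike ends → Observatory Hike and Gardens Stop overlap.
Gardens Stop starts before Gardens Visit ends → Gardens Visit and Gardens Stop overlap.
Overlapping pairs: Aquarium Photo & Cathedral Photo, Aquarium Photo & Old-Town Photo, Castle Photo & Cathedral Photo, Cathedral Photo & Old-Town Photo, Gardens Stop & Gardens Visit, Gardens Stop & Harbour Photo, Gardens Stop & Observatory Hike, Gardens Visit & Harbour Photo, Gardens Visit & Observatory Hike, Harbour Photo & Market Visit, Harbour Photo & Observatory Hike — 11 in total.

11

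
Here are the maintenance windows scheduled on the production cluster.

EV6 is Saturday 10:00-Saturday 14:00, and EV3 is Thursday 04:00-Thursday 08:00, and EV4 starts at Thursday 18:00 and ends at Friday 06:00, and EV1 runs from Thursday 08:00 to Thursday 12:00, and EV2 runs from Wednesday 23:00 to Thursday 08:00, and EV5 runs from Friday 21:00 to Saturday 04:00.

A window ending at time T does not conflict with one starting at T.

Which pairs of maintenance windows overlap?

EV2 & EV3

Two intervals overlap when each starts before the other ends.
Sorted by start: EV2, EV3, EV1, EV4, EV5, EV6.
EV3 starts before EV2 ends → EV2 and EV3 overlap.
EV1 starts exactly when EV2 ends (back-to-back, no overlap); EV2 is clear from here.
EV1 starts exactly when EV3 ends (back-to-back, no overlap); EV3 is clear from here.
EV4 starts after EV1 ends; EV1 is clear from here.
EV5 starts after EV4 ends; EV4 is clear from here.
EV6 starts after EV5 ends.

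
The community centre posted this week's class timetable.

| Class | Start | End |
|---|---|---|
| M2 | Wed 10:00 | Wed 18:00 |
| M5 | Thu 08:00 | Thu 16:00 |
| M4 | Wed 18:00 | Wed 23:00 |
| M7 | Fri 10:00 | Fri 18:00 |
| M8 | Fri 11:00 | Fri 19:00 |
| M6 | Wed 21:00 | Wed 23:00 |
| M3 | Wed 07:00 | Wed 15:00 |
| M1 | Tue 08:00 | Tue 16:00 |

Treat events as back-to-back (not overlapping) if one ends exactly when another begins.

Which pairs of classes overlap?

M2 & M3, M4 & M6, M7 & M8

Sorted by start: M1, M3, M2, M4, M6, M5, M7, M8.
M3 starts after M1 ends — done with M1.
M2 starts before M3 ends → M3 and M2 overlap.
M4 starts after M3 ends — done with M3.
M4 starts exactly when M2 ends (back-to-back, no overlap) — done with M2.
M6 starts before M4 ends → M4 and M6 overlap.
M5 starts after M4 ends — done with M4.
M5 starts after M6 ends — done with M6.
M7 starts after M5 ends — done with M5.
M8 starts before M7 ends → M7 and M8 overlap.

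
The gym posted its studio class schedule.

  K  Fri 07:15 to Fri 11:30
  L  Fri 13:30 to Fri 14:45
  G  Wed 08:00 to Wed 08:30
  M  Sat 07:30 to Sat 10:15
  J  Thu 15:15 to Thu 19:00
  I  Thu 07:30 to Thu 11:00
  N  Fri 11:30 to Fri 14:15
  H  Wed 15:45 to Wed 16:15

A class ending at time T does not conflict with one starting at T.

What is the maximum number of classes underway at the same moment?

2

Sweep the timeline, counting +1 at each start and −1 at each end (ends before starts at a tie):
Wed 08:00 start G → 1
Wed 08:30 end G → 0
Wed 15:45 start H → 1
Wed 16:15 end H → 0
Thu 07:30 start I → 1
Thu 11:00 end I → 0
Thu 15:15 start J → 1
Thu 19:00 end J → 0
Fri 07:15 start K → 1
Fri 11:30 end K → 0
Fri 11:30 start N → 1
Fri 13:30 start L → 2
Fri 14:15 end N → 1
Fri 14:45 end L → 0
Sat 07:30 start M → 1
Sat 10:15 end M → 0
Peak is 2, at Fri 13:30 (L, N).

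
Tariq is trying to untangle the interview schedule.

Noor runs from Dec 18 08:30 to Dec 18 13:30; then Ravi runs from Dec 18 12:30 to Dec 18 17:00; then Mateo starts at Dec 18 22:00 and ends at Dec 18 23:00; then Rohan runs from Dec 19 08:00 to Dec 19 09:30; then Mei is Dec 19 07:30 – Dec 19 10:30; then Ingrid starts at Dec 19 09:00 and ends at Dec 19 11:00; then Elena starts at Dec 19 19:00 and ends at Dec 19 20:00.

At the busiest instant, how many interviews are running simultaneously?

3

Walk through starts and ends in time order (an end at T is processed before a start at T):
Dec 18 08:30 start Noor → 1
Dec 18 12:30 start Ravi → 2
Dec 18 13:30 end Noor → 1
Dec 18 17:00 end Ravi → 0
Dec 18 22:00 start Mateo → 1
Dec 18 23:00 end Mateo → 0
Dec 19 07:30 start Mei → 1
Dec 19 08:00 start Rohan → 2
Dec 19 09:00 start Ingrid → 3
Dec 19 09:30 end Rohan → 2
Dec 19 10:30 end Mei → 1
Dec 19 11:00 end Ingrid → 0
Dec 19 19:00 start Elena → 1
Dec 19 20:00 end Elena → 0
Peak is 3, at Dec 19 09:00 (Ingrid, Mei, Rohan).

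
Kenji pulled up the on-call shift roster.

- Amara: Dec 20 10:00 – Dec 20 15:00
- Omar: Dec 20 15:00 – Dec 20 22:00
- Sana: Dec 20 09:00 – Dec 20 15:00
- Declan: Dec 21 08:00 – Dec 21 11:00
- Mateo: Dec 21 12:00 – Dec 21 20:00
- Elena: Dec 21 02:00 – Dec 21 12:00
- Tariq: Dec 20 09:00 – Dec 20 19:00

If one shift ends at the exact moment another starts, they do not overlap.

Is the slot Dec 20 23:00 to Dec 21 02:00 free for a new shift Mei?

Sana: ends Dec 20 15:00 at or before Mei starts Dec 20 23:00 → clear.
Tariq: ends Dec 20 19:00 at or before Mei starts Dec 20 23:00 → clear.
Amara: ends Dec 20 15:00 at or before Mei starts Dec 20 23:00 → clear.
Omar: ends Dec 20 22:00 at or before Mei starts Dec 20 23:00 → clear.
Elena: starts Dec 21 02:00 at or after Mei ends Dec 21 02:00 → clear.
Declan: starts Dec 21 08:00 at or after Mei ends Dec 21 02:00 → clear.
Mateo: starts Dec 21 12:00 at or after Mei ends Dec 21 02:00 → clear.

Yes — the slot is free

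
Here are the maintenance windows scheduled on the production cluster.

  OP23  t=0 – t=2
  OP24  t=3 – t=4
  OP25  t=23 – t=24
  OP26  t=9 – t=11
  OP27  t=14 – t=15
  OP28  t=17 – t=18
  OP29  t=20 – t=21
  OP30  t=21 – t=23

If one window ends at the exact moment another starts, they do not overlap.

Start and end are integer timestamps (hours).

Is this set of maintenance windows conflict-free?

Sorted by start: OP23, OP24, OP26, OP27, OP28, OP29, OP30, OP25.
OP24 starts after OP23 ends, so OP23 has no further overlaps.
OP26 starts after OP24 ends, so OP24 has no further overlaps.
OP27 starts after OP26 ends, so OP26 has no further overlaps.
OP28 starts after OP27 ends, so OP27 has no further overlaps.
OP29 starts after OP28 ends, so OP28 has no further overlaps.
OP30 starts exactly when OP29 ends (back-to-back, no overlap), so OP29 has no further overlaps.
OP25 starts exactly when OP30 ends (back-to-back, no overlap).
Every pair is clear; the schedule has no overlaps.

Yes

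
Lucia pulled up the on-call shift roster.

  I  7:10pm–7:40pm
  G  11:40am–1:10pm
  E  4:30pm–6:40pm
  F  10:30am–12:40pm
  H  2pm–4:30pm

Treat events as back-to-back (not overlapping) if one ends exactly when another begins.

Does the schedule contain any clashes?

Yes

Sorted by start: F, G, H, E, I.
G starts before F ends → F and G overlap.
That's a conflict, so the schedule is not conflict-free.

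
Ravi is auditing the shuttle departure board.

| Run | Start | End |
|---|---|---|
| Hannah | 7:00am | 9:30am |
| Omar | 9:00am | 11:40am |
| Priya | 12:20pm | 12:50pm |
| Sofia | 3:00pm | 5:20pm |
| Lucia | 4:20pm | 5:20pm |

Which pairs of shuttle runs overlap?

Hannah & Omar, Lucia & Sofia

Sorted by start: Hannah, Omar, Priya, Sofia, Lucia.
Omar starts before Hannah ends → Hannah and Omar overlap.
Priya starts after Hannah ends — done with Hannah.
Priya starts after Omar ends — done with Omar.
Sofia starts after Priya ends — done with Priya.
Lucia starts before Sofia ends → Sofia and Lucia overlap.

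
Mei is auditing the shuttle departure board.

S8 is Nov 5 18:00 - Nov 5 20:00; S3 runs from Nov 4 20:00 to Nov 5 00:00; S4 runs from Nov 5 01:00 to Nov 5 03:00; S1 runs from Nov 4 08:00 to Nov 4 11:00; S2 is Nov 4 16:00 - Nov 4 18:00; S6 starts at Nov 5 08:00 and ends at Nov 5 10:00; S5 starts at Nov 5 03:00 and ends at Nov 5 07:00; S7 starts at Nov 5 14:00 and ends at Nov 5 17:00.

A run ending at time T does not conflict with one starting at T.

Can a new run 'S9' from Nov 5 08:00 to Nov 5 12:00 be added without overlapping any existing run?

No — it overlaps S6

S1: ends Nov 4 11:00 at or before S9 starts Nov 5 08:00 → clear.
S2: ends Nov 4 18:00 at or before S9 starts Nov 5 08:00 → clear.
S3: ends Nov 5 00:00 at or before S9 starts Nov 5 08:00 → clear.
S4: ends Nov 5 03:00 at or before S9 starts Nov 5 08:00 → clear.
S5: ends Nov 5 07:00 at or before S9 starts Nov 5 08:00 → clear.
S6: starts Nov 5 08:00 before S9 ends Nov 5 12:00, and ends Nov 5 10:00 after S9 starts Nov 5 08:00 → overlap.
S7: starts Nov 5 14:00 at or after S9 ends Nov 5 12:00 → clear.
S8: starts Nov 5 18:00 at or after S9 ends Nov 5 12:00 → clear.
S9 overlaps S6.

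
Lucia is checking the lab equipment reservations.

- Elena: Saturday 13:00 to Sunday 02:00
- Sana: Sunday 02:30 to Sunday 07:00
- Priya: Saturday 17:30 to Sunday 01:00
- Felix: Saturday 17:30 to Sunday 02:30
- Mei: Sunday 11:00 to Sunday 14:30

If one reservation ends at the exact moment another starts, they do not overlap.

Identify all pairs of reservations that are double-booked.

Sorted by start: Elena, Priya, Felix, Sana, Mei.
Priya starts before Elena ends → Elena and Priya overlap.
Felix starts before Elena ends → Elena and Felix overlap.
Sana starts after Elena ends; Elena is clear from here.
Felix starts before Priya ends → Priya and Felix overlap.
Sana starts after Priya ends; Priya is clear from here.
Sana starts exactly when Felix ends (back-to-back, no overlap); Felix is clear from here.
Mei starts after Sana ends.

Elena & Felix, Elena & Priya, Felix & Priya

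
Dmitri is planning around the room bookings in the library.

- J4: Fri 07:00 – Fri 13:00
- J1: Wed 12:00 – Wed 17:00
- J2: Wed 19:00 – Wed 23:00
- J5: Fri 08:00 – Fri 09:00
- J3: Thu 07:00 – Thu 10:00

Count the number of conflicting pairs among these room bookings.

1

Sorted by start: J1, J2, J3, J4, J5.
J2 starts after J1 ends — done with J1.
J3 starts after J2 ends — done with J2.
J4 starts after J3 ends — done with J3.
J5 starts before J4 ends → J4 and J5 overlap.
Overlapping pairs: J4 & J5 — 1 in total.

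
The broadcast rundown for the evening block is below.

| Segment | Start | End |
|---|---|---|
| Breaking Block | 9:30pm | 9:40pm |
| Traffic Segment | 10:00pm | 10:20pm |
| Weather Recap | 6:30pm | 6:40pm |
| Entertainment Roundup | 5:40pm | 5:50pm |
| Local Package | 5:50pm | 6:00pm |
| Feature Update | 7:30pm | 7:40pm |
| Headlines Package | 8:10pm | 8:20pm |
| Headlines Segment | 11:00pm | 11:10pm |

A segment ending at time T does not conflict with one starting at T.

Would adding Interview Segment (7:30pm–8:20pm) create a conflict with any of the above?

Yes — it overlaps Feature Update, Headlines Package

Entertainment Roundup: ends 5:50pm at or before Interview Segment starts 7:30pm → clear.
Local Package: ends 6:00pm at or before Interview Segment starts 7:30pm → clear.
Weather Recap: ends 6:40pm at or before Interview Segment starts 7:30pm → clear.
Feature Update: starts 7:30pm before Interview Segment ends 8:20pm, and ends 7:40pm after Interview Segment starts 7:30pm → overlap.
Headlines Package: starts 8:10pm before Interview Segment ends 8:20pm, and ends 8:20pm after Interview Segment starts 7:30pm → overlap.
Breaking Block: starts 9:30pm at or after Interview Segment ends 8:20pm → clear.
Traffic Segment: starts 10:00pm at or after Interview Segment ends 8:20pm → clear.
Headlines Segment: starts 11:00pm at or after Interview Segment ends 8:20pm → clear.
Interview Segment overlaps Feature Update, Headlines Package.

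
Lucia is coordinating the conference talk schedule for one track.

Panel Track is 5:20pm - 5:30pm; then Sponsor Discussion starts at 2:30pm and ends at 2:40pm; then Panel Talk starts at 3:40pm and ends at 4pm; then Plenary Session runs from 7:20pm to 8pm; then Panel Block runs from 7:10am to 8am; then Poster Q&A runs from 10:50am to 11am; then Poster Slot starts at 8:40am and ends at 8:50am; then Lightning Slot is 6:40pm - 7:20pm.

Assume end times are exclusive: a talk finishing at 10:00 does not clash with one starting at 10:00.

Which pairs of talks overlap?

no overlapping pairs

Sorted by start: Panel Block, Poster Slot, Poster Q&A, Sponsor Discussion, Panel Talk, Panel Track, Lightning Slot, Plenary Session.
Poster Slot starts after Panel Block ends — done with Panel Block.
Poster Q&A starts after Poster Slot ends — done with Poster Slot.
Sponsor Discussion starts after Poster Q&A ends — done with Poster Q&A.
Panel Talk starts after Sponsor Discussion ends — done with Sponsor Discussion.
Panel Track starts after Panel Talk ends — done with Panel Talk.
Lightning Slot starts after Panel Track ends — done with Panel Track.
Plenary Session starts exactly when Lightning Slot ends (back-to-back, no overlap).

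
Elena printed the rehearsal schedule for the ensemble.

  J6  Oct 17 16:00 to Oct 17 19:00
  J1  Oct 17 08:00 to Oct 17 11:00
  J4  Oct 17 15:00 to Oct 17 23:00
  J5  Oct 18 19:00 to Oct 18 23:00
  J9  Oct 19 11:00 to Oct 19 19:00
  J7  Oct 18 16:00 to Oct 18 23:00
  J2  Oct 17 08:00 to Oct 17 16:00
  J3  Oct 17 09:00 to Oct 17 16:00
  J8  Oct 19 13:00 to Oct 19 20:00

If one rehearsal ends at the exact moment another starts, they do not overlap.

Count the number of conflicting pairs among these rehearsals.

8

Sorted by start: J1, J2, J3, J4, J6, J7, J5, J9, J8.
J2 starts before J1 ends → J1 and J2 overlap.
J3 starts before J1 ends → J1 and J3 overlap.
J4 starts after J1 ends — done with J1.
J3 starts before J2 ends → J2 and J3 overlap.
J4 starts before J2 ends → J2 and J4 overlap.
J6 starts exactly when J2 ends (back-to-back, no overlap) — done with J2.
J4 starts before J3 ends → J3 and J4 overlap.
J6 starts exactly when J3 ends (back-to-back, no overlap) — done with J3.
J6 starts before J4 ends → J4 and J6 overlap.
J7 starts after J4 ends — done with J4.
J7 starts after J6 ends — done with J6.
J5 starts before J7 ends → J7 and J5 overlap.
J9 starts after J7 ends — done with J7.
J9 starts after J5 ends — done with J5.
J8 starts before J9 ends → J9 and J8 overlap.
Overlapping pairs: J1 & J2, J1 & J3, J2 & J3, J2 & J4, J3 & J4, J4 & J6, J5 & J7, J8 & J9 — 8 in total.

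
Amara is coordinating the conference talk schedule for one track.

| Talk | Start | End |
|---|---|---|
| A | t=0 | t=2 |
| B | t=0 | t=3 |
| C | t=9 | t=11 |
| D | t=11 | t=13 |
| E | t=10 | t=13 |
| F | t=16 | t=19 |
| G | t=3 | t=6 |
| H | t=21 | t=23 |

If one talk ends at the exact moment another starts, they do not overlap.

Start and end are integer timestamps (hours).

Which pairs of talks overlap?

Sorted by start: A, B, G, C, E, D, F, H.
B starts before A ends → A and B overlap.
G starts after A ends, so nothing later overlaps A either.
G starts exactly when B ends (back-to-back, no overlap), so nothing later overlaps B either.
C starts after G ends, so nothing later overlaps G either.
E starts before C ends → C and E overlap.
D starts exactly when C ends (back-to-back, no overlap), so nothing later overlaps C either.
D starts before E ends → E and D overlap.
F starts after E ends, so nothing later overlaps E either.
F starts after D ends, so nothing later overlaps D either.
H starts after F ends.

A & B, C & E, D & E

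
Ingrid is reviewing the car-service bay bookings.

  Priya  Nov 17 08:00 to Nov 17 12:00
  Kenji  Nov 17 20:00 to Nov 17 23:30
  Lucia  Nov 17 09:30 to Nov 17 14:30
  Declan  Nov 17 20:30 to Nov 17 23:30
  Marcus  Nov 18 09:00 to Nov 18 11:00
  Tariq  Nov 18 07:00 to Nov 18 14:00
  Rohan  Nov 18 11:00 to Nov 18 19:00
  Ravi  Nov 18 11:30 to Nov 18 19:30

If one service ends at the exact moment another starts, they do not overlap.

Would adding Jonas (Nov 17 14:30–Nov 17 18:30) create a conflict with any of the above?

Priya: ends Nov 17 12:00 at or before Jonas starts Nov 17 14:30 → clear.
Lucia: ends Nov 17 14:30 at or before Jonas starts Nov 17 14:30 → clear.
Kenji: starts Nov 17 20:00 at or after Jonas ends Nov 17 18:30 → clear.
Declan: starts Nov 17 20:30 at or after Jonas ends Nov 17 18:30 → clear.
Tariq: starts Nov 18 07:00 at or after Jonas ends Nov 17 18:30 → clear.
Marcus: starts Nov 18 09:00 at or after Jonas ends Nov 17 18:30 → clear.
Rohan: starts Nov 18 11:00 at or after Jonas ends Nov 17 18:30 → clear.
Ravi: starts Nov 18 11:30 at or after Jonas ends Nov 17 18:30 → clear.

No — it doesn't clash with anything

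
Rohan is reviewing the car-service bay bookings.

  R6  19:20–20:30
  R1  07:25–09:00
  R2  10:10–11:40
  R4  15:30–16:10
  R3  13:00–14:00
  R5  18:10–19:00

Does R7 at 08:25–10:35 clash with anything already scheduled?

Yes — it overlaps R1, R2

R1: starts 07:25 before R7 ends 10:35, and ends 09:00 after R7 starts 08:25 → overlap.
R2: starts 10:10 before R7 ends 10:35, and ends 11:40 after R7 starts 08:25 → overlap.
R3: starts 13:00 at or after R7 ends 10:35 → clear.
R4: starts 15:30 at or after R7 ends 10:35 → clear.
R5: starts 18:10 at or after R7 ends 10:35 → clear.
R6: starts 19:20 at or after R7 ends 10:35 → clear.
R7 overlaps R1, R2.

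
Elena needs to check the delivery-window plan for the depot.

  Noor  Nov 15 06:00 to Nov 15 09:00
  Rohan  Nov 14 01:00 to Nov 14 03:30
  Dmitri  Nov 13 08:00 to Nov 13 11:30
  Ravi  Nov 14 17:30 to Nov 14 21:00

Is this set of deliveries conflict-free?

Sorted by start: Dmitri, Rohan, Ravi, Noor.
Rohan starts after Dmitri ends — done with Dmitri.
Ravi starts after Rohan ends — done with Rohan.
Noor starts after Ravi ends.
Every pair is clear; the schedule has no overlaps.

Yes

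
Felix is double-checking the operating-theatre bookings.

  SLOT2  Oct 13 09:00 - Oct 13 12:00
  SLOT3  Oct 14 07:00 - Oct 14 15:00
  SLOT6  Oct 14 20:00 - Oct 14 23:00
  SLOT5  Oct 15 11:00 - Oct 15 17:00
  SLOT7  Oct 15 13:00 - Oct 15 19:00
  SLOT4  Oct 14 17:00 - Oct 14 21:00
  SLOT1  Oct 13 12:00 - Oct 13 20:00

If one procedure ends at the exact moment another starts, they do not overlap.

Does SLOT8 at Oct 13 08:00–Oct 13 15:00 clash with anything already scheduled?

SLOT2: starts Oct 13 09:00 before SLOT8 ends Oct 13 15:00, and ends Oct 13 12:00 after SLOT8 starts Oct 13 08:00 → overlap.
SLOT1: starts Oct 13 12:00 before SLOT8 ends Oct 13 15:00, and ends Oct 13 20:00 after SLOT8 starts Oct 13 08:00 → overlap.
SLOT3: starts Oct 14 07:00 at or after SLOT8 ends Oct 13 15:00 → clear.
SLOT4: starts Oct 14 17:00 at or after SLOT8 ends Oct 13 15:00 → clear.
SLOT6: starts Oct 14 20:00 at or after SLOT8 ends Oct 13 15:00 → clear.
SLOT5: starts Oct 15 11:00 at or after SLOT8 ends Oct 13 15:00 → clear.
SLOT7: starts Oct 15 13:00 at or after SLOT8 ends Oct 13 15:00 → clear.
SLOT8 overlaps SLOT1, SLOT2.

Yes — it overlaps SLOT1, SLOT2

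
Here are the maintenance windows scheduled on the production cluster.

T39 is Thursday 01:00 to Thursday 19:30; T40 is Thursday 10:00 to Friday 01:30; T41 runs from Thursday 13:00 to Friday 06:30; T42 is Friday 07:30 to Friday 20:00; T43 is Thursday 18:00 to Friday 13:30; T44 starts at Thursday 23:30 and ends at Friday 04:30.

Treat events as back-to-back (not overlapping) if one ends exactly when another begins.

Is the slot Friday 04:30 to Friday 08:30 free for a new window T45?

No — it overlaps T41, T42, T43

T39: ends Thursday 19:30 at or before T45 starts Friday 04:30 → clear.
T40: ends Friday 01:30 at or before T45 starts Friday 04:30 → clear.
T41: starts Thursday 13:00 before T45 ends Friday 08:30, and ends Friday 06:30 after T45 starts Friday 04:30 → overlap.
T43: starts Thursday 18:00 before T45 ends Friday 08:30, and ends Friday 13:30 after T45 starts Friday 04:30 → overlap.
T44: ends Friday 04:30 at or before T45 starts Friday 04:30 → clear.
T42: starts Friday 07:30 before T45 ends Friday 08:30, and ends Friday 20:00 after T45 starts Friday 04:30 → overlap.
T45 overlaps T41, T42, T43.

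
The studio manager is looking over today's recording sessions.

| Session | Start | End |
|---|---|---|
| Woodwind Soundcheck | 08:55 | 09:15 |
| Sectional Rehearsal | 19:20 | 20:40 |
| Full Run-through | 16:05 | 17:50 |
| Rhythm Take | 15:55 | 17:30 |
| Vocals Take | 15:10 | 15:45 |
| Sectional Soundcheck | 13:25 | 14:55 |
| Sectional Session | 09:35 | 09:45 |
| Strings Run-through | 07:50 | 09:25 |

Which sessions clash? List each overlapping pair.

Full Run-through & Rhythm Take, Strings Run-through & Woodwind Soundcheck

Two intervals overlap when each starts before the other ends.
Sorted by start: Strings Run-through, Woodwind Soundcheck, Sectional Session, Sectional Soundcheck, Vocals Take, Rhythm Take, Full Run-through, Sectional Rehearsal.
Woodwind Soundcheck starts before Strings Run-through ends → Strings Run-through and Woodwind Soundcheck overlap.
Sectional Session starts after Strings Run-through ends; Strings Run-through is clear from here.
Sectional Session starts after Woodwind Soundcheck ends; Woodwind Soundcheck is clear from here.
Sectional Soundcheck starts after Sectional Session ends; Sectional Session is clear from here.
Vocals Take starts after Sectional Soundcheck ends; Sectional Soundcheck is clear from here.
Rhythm Take starts after Vocals Take ends; Vocals Take is clear from here.
Full Run-through starts before Rhythm Take ends → Rhythm Take and Full Run-through overlap.
Sectional Rehearsal starts after Rhythm Take ends.
Sectional Rehearsal starts after Full Run-through ends.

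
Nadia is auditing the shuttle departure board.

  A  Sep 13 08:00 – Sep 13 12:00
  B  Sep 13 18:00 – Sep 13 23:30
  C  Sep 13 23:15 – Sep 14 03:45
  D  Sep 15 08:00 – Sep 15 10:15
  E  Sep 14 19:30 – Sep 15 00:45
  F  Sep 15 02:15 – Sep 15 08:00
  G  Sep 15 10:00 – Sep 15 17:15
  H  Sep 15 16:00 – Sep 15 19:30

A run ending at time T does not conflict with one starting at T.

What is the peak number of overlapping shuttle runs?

Sort all start/end points and keep a running count:
Sep 13 08:00 start A → 1
Sep 13 12:00 end A → 0
Sep 13 18:00 start B → 1
Sep 13 23:15 start C → 2
Sep 13 23:30 end B → 1
Sep 14 03:45 end C → 0
Sep 14 19:30 start E → 1
Sep 15 00:45 end E → 0
Sep 15 02:15 start F → 1
Sep 15 08:00 end F → 0
Sep 15 08:00 start D → 1
Sep 15 10:00 start G → 2
Sep 15 10:15 end D → 1
Sep 15 16:00 start H → 2
Sep 15 17:15 end G → 1
Sep 15 19:30 end H → 0
Peak is 2, at Sep 13 23:15 (B, C).

2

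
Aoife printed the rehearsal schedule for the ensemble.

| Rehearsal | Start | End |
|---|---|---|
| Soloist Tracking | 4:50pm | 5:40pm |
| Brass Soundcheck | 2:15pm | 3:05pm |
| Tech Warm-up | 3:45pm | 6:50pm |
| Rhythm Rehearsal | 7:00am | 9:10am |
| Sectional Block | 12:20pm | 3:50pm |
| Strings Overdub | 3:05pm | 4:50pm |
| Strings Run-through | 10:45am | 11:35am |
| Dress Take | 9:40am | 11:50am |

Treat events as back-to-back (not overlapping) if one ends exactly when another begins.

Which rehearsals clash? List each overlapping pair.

Sorted by start: Rhythm Rehearsal, Dress Take, Strings Run-through, Sectional Block, Brass Soundcheck, Strings Overdub, Tech Warm-up, Soloist Tracking.
Dress Take starts after Rhythm Rehearsal ends — done with Rhythm Rehearsal.
Strings Run-through starts before Dress Take ends → Dress Take and Strings Run-through overlap.
Sectional Block starts after Dress Take ends — done with Dress Take.
Sectional Block starts after Strings Run-through ends — done with Strings Run-through.
Brass Soundcheck starts before Sectional Block ends → Sectional Block and Brass Soundcheck overlap.
Strings Overdub starts before Sectional Block ends → Sectional Block and Strings Overdub overlap.
Tech Warm-up starts before Sectional Block ends → Sectional Block and Tech Warm-up overlap.
Soloist Tracking starts after Sectional Block ends.
Strings Overdub starts exactly when Brass Soundcheck ends (back-to-back, no overlap) — done with Brass Soundcheck.
Tech Warm-up starts before Strings Overdub ends → Strings Overdub and Tech Warm-up overlap.
Soloist Tracking starts exactly when Strings Overdub ends (back-to-back, no overlap).
Soloist Tracking starts before Tech Warm-up ends → Tech Warm-up and Soloist Tracking overlap.

Brass Soundcheck & Sectional Block, Dress Take & Strings Run-through, Sectional Block & Strings Overdub, Sectional Block & Tech Warm-up, Soloist Tracking & Tech Warm-up, Strings Overdub & Tech Warm-up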